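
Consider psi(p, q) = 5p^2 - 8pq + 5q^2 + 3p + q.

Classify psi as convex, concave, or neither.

psi is quadratic, so its Hessian is the constant matrix H = [[10, -8], [-8, 10]].
det(H) = 36, tr(H) = 20.
det(H) > 0 and tr(H) > 0, so H is positive definite everywhere: convex.

convex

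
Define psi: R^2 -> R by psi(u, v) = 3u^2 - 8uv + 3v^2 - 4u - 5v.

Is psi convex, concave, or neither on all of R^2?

psi is quadratic, so its Hessian is the constant matrix H = [[6, -8], [-8, 6]].
det(H) = -28, tr(H) = 12.
det(H) < 0, so H is indefinite: neither convex nor concave.

neither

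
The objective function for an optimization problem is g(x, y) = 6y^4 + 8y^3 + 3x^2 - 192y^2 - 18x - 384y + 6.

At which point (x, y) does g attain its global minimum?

g(x,y) separates as P(x) + Q(y) + 6, so its minimum is min P + min Q + 6.
P'(x) = 6x - 18 vanishes at x ∈ {3}; Q'(y) = 24(y - 4)(y + 1)(y + 4) vanishes at y ∈ {-4, -1, 4}.
Local minima of P (where P''>0): P(3)=-27. Local minima of Q: Q(-4)=-512, Q(4)=-2560.
So the global minimum of g is P(3) + Q(4) + 6 = -27 − 2560 + 6 = -2581, attained at (3, 4).

(3, 4)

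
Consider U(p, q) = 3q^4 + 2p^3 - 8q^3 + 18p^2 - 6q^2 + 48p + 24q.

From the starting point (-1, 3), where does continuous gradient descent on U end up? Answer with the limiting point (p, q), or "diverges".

(-2, 2)

U is separable, so gradient descent decouples: p follows -∂U/∂p, q follows -∂U/∂q.
∂U/∂p = 6(p + 2)(p + 4); at p=-1 this is 18, so p decreases.
∂U/∂q = 12(q - 2)(q - 1)(q + 1); at q=3 this is 96, so q decreases.
p converges to its nearest critical value -2 (a local min of the p-part); q converges to 2. The iterate converges to (-2, 2).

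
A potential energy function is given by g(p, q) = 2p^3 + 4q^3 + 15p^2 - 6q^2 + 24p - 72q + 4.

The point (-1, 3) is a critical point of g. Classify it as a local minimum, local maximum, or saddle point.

local minimum

The mixed partial ∂²g/∂p∂q is 0, so the Hessian at any point is diag(g_pp, g_qq) = diag(6(2p + 5), 12(2q - 1)).
At (-1, 3): H = diag(18, 60).
Both eigenvalues are positive, so H is positive definite: a local minimum.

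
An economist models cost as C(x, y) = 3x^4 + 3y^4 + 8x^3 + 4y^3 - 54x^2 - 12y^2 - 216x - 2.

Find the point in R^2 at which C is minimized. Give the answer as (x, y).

(3, -2)

C(x,y) separates as P(x) + Q(y) − 2, so its minimum is min P + min Q − 2.
P'(x) = 12(x - 3)(x + 2)(x + 3) vanishes at x ∈ {-3, -2, 3}; Q'(y) = 12y(y - 1)(y + 2) vanishes at y ∈ {-2, 0, 1}.
Local minima of P (where P''>0): P(-3)=189, P(3)=-675. Local minima of Q: Q(-2)=-32, Q(1)=-5.
So the global minimum of C is P(3) + Q(-2) − 2 = -675 − 32 − 2 = -709, attained at (3, -2).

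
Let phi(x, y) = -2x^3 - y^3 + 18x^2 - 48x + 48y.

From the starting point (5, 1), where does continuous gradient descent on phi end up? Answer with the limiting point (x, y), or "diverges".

phi is separable, so gradient descent decouples: x follows -∂phi/∂x, y follows -∂phi/∂y.
∂phi/∂x = -6(x - 4)(x - 2); at x=5 this is -18, so x increases.
∂phi/∂y = -3(y - 4)(y + 4); at y=1 this is 45, so y decreases.
The x-coordinate has no critical point in that direction and runs off to infinity.

diverges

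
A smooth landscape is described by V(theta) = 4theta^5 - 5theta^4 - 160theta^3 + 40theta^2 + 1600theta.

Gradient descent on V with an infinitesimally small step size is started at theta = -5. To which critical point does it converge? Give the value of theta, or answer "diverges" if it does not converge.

V'(theta) = 20(theta - 5)(theta - 2)(theta + 2)(theta + 4), so V'(-5) = 4200.
Gradient descent moves in the -V' direction, i.e. theta is decreasing.
There is no critical point below theta=-5, and V' keeps the same sign, so the iterate runs off to −∞.

diverges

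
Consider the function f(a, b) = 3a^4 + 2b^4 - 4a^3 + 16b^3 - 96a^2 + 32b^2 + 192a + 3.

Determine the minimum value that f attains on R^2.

f(a,b) separates as P(a) + Q(b) + 3, so its minimum is min P + min Q + 3.
P'(a) = 12(a - 4)(a - 1)(a + 4) vanishes at a ∈ {-4, 1, 4}; Q'(b) = 8b(b + 2)(b + 4) vanishes at b ∈ {-4, -2, 0}.
Local minima of P (where P''>0): P(-4)=-1280, P(4)=-256. Local minima of Q: Q(-4)=0, Q(0)=0.
So the global minimum of f is P(-4) + Q(-4) + 3 = -1280 + 0 + 3 = -1277, attained at (-4, -4).

-1277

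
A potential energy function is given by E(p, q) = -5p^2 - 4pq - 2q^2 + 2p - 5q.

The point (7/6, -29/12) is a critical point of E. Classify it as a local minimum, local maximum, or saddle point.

The Hessian of E is constant: H = [[-10, -4], [-4, -4]].
det(H) = (-10)·(-4) − (-4)² = 24.
det(H) > 0 and tr(H) = -14 < 0, so H is negative definite and the point is a local maximum.

local maximum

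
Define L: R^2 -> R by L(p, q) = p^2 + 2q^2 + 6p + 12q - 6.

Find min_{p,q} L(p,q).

L(p,q) separates as A(p) + B(q) − 6, so its minimum is min A + min B − 6.
A'(p) = 2p + 6 vanishes at p ∈ {-3}; B'(q) = 4q + 12 vanishes at q ∈ {-3}.
Local minima of A (where A''>0): A(-3)=-9. Local minima of B: B(-3)=-18.
So the global minimum of L is A(-3) + B(-3) − 6 = -9 − 18 − 6 = -33, attained at (-3, -3).

-33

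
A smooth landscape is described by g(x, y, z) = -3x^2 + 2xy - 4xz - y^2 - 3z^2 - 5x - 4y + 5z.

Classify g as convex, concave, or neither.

concave

g is quadratic, so its Hessian is the constant matrix H = [[-6, 2, -4], [2, -2, 0], [-4, 0, -6]].
Leading principal minors: -6, 8, -16.
Signs alternate −, +, − ⇒ H ≺ 0 ⇒ concave.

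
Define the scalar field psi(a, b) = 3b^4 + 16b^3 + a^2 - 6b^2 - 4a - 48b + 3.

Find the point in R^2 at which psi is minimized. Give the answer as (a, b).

(2, -4)

psi(a,b) separates as P(a) + Q(b) + 3, so its minimum is min P + min Q + 3.
P'(a) = 2a - 4 vanishes at a ∈ {2}; Q'(b) = 12(b - 1)(b + 1)(b + 4) vanishes at b ∈ {-4, -1, 1}.
Local minima of P (where P''>0): P(2)=-4. Local minima of Q: Q(-4)=-160, Q(1)=-35.
So the global minimum of psi is P(2) + Q(-4) + 3 = -4 − 160 + 3 = -161, attained at (2, -4).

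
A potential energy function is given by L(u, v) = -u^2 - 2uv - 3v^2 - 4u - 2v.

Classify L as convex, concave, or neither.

L is quadratic, so its Hessian is the constant matrix H = [[-2, -2], [-2, -6]].
det(H) = 8, tr(H) = -8.
det(H) > 0 and tr(H) < 0, so H is negative definite everywhere: concave.

concave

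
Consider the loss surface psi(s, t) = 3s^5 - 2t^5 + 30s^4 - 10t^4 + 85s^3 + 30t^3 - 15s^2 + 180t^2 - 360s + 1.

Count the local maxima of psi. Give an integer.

4

psi separates as a function of s plus a function of t, so ∇psi=0 decouples.
∂psi/∂s = 15(s - 1)(s + 2)(s + 3)(s + 4) = 0 at s ∈ {-4, -3, -2, 1}; ∂psi/∂t = -10t(t - 3)(t + 3)(t + 4) = 0 at t ∈ {-4, -3, 0, 3}.
The Hessian is diagonal: diag(psi_ss, psi_tt). Second derivatives: psi_ss(-4)=-150, psi_ss(-3)=60, psi_ss(-2)=-90, psi_ss(1)=900; psi_tt(-4)=280, psi_tt(-3)=-180, psi_tt(0)=360, psi_tt(3)=-1260.
Local maxima occur where both diagonal entries negative: (-4, -3), (-4, 3), (-2, -3), (-2, 3). Count: 4.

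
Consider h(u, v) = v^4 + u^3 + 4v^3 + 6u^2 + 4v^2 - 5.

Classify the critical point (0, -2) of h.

The mixed partial ∂²h/∂u∂v is 0, so the Hessian at any point is diag(h_uu, h_vv) = diag(6(u + 2), 4(3v^2 + 6v + 2)).
At (0, -2): H = diag(12, 8).
Both eigenvalues are positive, so H is positive definite: a local minimum.

local minimum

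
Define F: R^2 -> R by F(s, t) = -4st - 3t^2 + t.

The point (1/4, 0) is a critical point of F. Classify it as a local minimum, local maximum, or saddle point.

saddle point

The Hessian of F is constant: H = [[0, -4], [-4, -6]].
det(H) = 0·(-6) − (-4)² = -16.
Since det(H) < 0, H is indefinite and the critical point is a saddle point.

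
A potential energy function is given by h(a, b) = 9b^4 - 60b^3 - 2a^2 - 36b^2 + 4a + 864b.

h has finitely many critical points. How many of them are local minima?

h separates as a function of a plus a function of b, so ∇h=0 decouples.
∂h/∂a = -4(a - 1) = 0 at a ∈ {1}; ∂h/∂b = 36(b - 4)(b - 3)(b + 2) = 0 at b ∈ {-2, 3, 4}.
The Hessian is diagonal: diag(h_aa, h_bb). Second derivatives: h_aa(1)=-4; h_bb(-2)=1080, h_bb(3)=-180, h_bb(4)=216.
Local minima occur where both diagonal entries positive: none. Count: 0.

0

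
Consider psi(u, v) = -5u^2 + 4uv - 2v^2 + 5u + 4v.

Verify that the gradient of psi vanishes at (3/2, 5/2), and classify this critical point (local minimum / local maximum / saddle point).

∇psi = (-10u + 4v + 5, 4u - 4v + 4); substituting (3/2, 5/2) gives ∇psi = (0, 0), so (3/2, 5/2) is indeed a critical point.
The Hessian of psi is constant: H = [[-10, 4], [4, -4]].
det(H) = (-10)·(-4) − 4² = 24.
det(H) > 0 and tr(H) = -14 < 0, so H is negative definite and the point is a local maximum.

local maximum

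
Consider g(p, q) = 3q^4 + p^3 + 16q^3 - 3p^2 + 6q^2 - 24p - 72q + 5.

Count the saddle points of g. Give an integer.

3

g separates as a function of p plus a function of q, so ∇g=0 decouples.
∂g/∂p = 3(p - 4)(p + 2) = 0 at p ∈ {-2, 4}; ∂g/∂q = 12(q - 1)(q + 2)(q + 3) = 0 at q ∈ {-3, -2, 1}.
The Hessian is diagonal: diag(g_pp, g_qq). Second derivatives: g_pp(-2)=-18, g_pp(4)=18; g_qq(-3)=48, g_qq(-2)=-36, g_qq(1)=144.
Saddle points occur where the two diagonal entries have opposite signs: (-2, -3), (-2, 1), (4, -2). Count: 3.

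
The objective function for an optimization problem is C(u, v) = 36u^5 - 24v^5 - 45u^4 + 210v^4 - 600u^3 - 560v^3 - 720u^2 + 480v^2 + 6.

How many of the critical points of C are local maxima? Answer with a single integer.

4

C separates as a function of u plus a function of v, so ∇C=0 decouples.
∂C/∂u = 180u(u - 4)(u + 1)(u + 2) = 0 at u ∈ {-2, -1, 0, 4}; ∂C/∂v = -120v(v - 4)(v - 2)(v - 1) = 0 at v ∈ {0, 1, 2, 4}.
The Hessian is diagonal: diag(C_uu, C_vv). Second derivatives: C_uu(-2)=-2160, C_uu(-1)=900, C_uu(0)=-1440, C_uu(4)=21600; C_vv(0)=960, C_vv(1)=-360, C_vv(2)=480, C_vv(4)=-2880.
Local maxima occur where both diagonal entries negative: (-2, 1), (-2, 4), (0, 1), (0, 4). Count: 4.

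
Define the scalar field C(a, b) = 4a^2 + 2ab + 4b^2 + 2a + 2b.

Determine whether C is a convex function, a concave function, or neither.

C is quadratic, so its Hessian is the constant matrix H = [[8, 2], [2, 8]].
det(H) = 60, tr(H) = 16.
det(H) > 0 and tr(H) > 0, so H is positive definite everywhere: convex.

convex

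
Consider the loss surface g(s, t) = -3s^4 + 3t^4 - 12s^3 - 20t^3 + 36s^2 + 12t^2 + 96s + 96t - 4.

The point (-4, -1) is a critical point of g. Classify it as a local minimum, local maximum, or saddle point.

saddle point

The mixed partial ∂²g/∂s∂t is 0, so the Hessian at any point is diag(g_ss, g_tt) = diag(36(-s^2 - 2s + 2), 12(3t^2 - 10t + 2)).
At (-4, -1): H = diag(-216, 180).
The eigenvalues have opposite signs, so H is indefinite: a saddle point.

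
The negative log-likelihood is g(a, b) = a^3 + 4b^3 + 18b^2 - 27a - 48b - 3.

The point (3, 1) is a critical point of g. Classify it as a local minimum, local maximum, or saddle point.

The mixed partial ∂²g/∂a∂b is 0, so the Hessian at any point is diag(g_aa, g_bb) = diag(6a, 12(2b + 3)).
At (3, 1): H = diag(18, 60).
Both eigenvalues are positive, so H is positive definite: a local minimum.

local minimum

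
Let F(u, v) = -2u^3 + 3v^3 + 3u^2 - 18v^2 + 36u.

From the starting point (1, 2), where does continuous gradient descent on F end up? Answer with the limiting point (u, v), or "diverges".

(-2, 4)

F is separable, so gradient descent decouples: u follows -∂F/∂u, v follows -∂F/∂v.
∂F/∂u = -6(u - 3)(u + 2); at u=1 this is 36, so u decreases.
∂F/∂v = 9v(v - 4); at v=2 this is -36, so v increases.
u converges to its nearest critical value -2 (a local min of the u-part); v converges to 4. The iterate converges to (-2, 4).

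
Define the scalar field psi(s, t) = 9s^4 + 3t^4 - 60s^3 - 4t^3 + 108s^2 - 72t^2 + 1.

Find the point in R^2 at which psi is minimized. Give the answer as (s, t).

psi(s,t) separates as P(s) + Q(t) + 1, so its minimum is min P + min Q + 1.
P'(s) = 36s(s - 3)(s - 2) vanishes at s ∈ {0, 2, 3}; Q'(t) = 12t(t - 4)(t + 3) vanishes at t ∈ {-3, 0, 4}.
Local minima of P (where P''>0): P(0)=0, P(3)=81. Local minima of Q: Q(-3)=-297, Q(4)=-640.
So the global minimum of psi is P(0) + Q(4) + 1 = 0 − 640 + 1 = -639, attained at (0, 4).

(0, 4)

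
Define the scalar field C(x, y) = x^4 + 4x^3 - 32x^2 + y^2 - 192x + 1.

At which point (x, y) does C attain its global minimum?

C(x,y) separates as P(x) + Q(y) + 1, so its minimum is min P + min Q + 1.
P'(x) = 4(x - 4)(x + 3)(x + 4) vanishes at x ∈ {-4, -3, 4}; Q'(y) = 2y vanishes at y ∈ {0}.
Local minima of P (where P''>0): P(-4)=256, P(4)=-768. Local minima of Q: Q(0)=0.
So the global minimum of C is P(4) + Q(0) + 1 = -768 + 0 + 1 = -767, attained at (4, 0).

(4, 0)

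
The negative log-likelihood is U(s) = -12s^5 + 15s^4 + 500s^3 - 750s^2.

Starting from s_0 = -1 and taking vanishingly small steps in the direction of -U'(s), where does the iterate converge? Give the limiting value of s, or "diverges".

U'(s) = -60s(s - 5)(s - 1)(s + 5), so U'(-1) = 2880.
Gradient descent moves in the -U' direction, i.e. s is decreasing.
The nearest critical point in that direction is s = -5, where U'' = 18000 > 0 (a local minimum). The iterate converges there.

-5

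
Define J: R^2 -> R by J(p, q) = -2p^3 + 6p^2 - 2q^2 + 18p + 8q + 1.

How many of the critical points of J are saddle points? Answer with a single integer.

J separates as a function of p plus a function of q, so ∇J=0 decouples.
∂J/∂p = -6(p - 3)(p + 1) = 0 at p ∈ {-1, 3}; ∂J/∂q = -4(q - 2) = 0 at q ∈ {2}.
The Hessian is diagonal: diag(J_pp, J_qq). Second derivatives: J_pp(-1)=24, J_pp(3)=-24; J_qq(2)=-4.
Saddle points occur where the two diagonal entries have opposite signs: (-1, 2). Count: 1.

1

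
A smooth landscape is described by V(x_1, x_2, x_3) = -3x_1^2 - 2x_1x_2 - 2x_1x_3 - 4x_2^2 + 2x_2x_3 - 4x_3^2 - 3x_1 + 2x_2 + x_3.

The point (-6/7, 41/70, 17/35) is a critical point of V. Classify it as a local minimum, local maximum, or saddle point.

The Hessian is constant: H = [[-6, -2, -2], [-2, -8, 2], [-2, 2, -8]].
Leading principal minors: Δ₁ = -6, Δ₂ = 44, Δ₃ = -280.
The minors alternate sign starting negative (−, +, −), so H is negative definite: a local maximum.

local maximum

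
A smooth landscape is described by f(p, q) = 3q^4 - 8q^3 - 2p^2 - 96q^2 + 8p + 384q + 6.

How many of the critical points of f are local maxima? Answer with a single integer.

f separates as a function of p plus a function of q, so ∇f=0 decouples.
∂f/∂p = -4(p - 2) = 0 at p ∈ {2}; ∂f/∂q = 12(q - 4)(q - 2)(q + 4) = 0 at q ∈ {-4, 2, 4}.
The Hessian is diagonal: diag(f_pp, f_qq). Second derivatives: f_pp(2)=-4; f_qq(-4)=576, f_qq(2)=-144, f_qq(4)=192.
Local maxima occur where both diagonal entries negative: (2, 2). Count: 1.

1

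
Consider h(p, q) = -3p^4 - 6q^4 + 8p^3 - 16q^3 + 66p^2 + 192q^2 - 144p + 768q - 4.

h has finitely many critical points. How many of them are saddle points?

4

h separates as a function of p plus a function of q, so ∇h=0 decouples.
∂h/∂p = -12(p - 4)(p - 1)(p + 3) = 0 at p ∈ {-3, 1, 4}; ∂h/∂q = -24(q - 4)(q + 2)(q + 4) = 0 at q ∈ {-4, -2, 4}.
The Hessian is diagonal: diag(h_pp, h_qq). Second derivatives: h_pp(-3)=-336, h_pp(1)=144, h_pp(4)=-252; h_qq(-4)=-384, h_qq(-2)=288, h_qq(4)=-1152.
Saddle points occur where the two diagonal entries have opposite signs: (-3, -2), (1, -4), (1, 4), (4, -2). Count: 4.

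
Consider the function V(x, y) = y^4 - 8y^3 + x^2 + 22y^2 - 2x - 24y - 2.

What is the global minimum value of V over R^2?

V(x,y) separates as P(x) + Q(y) − 2, so its minimum is min P + min Q − 2.
P'(x) = 2x - 2 vanishes at x ∈ {1}; Q'(y) = 4(y - 3)(y - 2)(y - 1) vanishes at y ∈ {1, 2, 3}.
Local minima of P (where P''>0): P(1)=-1. Local minima of Q: Q(1)=-9, Q(3)=-9.
So the global minimum of V is P(1) + Q(1) − 2 = -1 − 9 − 2 = -12, attained at (1, 1).

-12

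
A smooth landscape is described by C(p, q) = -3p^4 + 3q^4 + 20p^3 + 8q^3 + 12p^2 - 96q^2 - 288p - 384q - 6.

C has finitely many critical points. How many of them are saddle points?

C separates as a function of p plus a function of q, so ∇C=0 decouples.
∂C/∂p = -12(p - 4)(p - 3)(p + 2) = 0 at p ∈ {-2, 3, 4}; ∂C/∂q = 12(q - 4)(q + 2)(q + 4) = 0 at q ∈ {-4, -2, 4}.
The Hessian is diagonal: diag(C_pp, C_qq). Second derivatives: C_pp(-2)=-360, C_pp(3)=60, C_pp(4)=-72; C_qq(-4)=192, C_qq(-2)=-144, C_qq(4)=576.
Saddle points occur where the two diagonal entries have opposite signs: (-2, -4), (-2, 4), (3, -2), (4, -4), (4, 4). Count: 5.

5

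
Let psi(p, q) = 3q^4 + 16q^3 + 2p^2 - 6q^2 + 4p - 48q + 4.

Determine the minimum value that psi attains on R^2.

psi(p,q) separates as A(p) + B(q) + 4, so its minimum is min A + min B + 4.
A'(p) = 4p + 4 vanishes at p ∈ {-1}; B'(q) = 12(q - 1)(q + 1)(q + 4) vanishes at q ∈ {-4, -1, 1}.
Local minima of A (where A''>0): A(-1)=-2. Local minima of B: B(-4)=-160, B(1)=-35.
So the global minimum of psi is A(-1) + B(-4) + 4 = -2 − 160 + 4 = -158, attained at (-1, -4).

-158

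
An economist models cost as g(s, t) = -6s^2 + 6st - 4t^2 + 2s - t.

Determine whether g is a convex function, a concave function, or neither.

concave

g is quadratic, so its Hessian is the constant matrix H = [[-12, 6], [6, -8]].
det(H) = 60, tr(H) = -20.
det(H) > 0 and tr(H) < 0, so H is negative definite everywhere: concave.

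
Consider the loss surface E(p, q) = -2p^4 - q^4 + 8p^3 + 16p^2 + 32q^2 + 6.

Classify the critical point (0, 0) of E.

local minimum

The mixed partial ∂²E/∂p∂q is 0, so the Hessian at any point is diag(E_pp, E_qq) = diag(8(-3p^2 + 6p + 4), 4(-3q^2 + 16)).
At (0, 0): H = diag(32, 64).
Both eigenvalues are positive, so H is positive definite: a local minimum.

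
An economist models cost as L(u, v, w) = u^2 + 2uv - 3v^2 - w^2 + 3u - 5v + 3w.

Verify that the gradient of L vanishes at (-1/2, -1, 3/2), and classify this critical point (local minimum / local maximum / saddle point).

∇L = (2u + 2v + 3, 2u - 6v - 5, -2w + 3); substituting (-1/2, -1, 3/2) gives ∇L = (0, 0, 0), so (-1/2, -1, 3/2) is indeed a critical point.
The Hessian is constant: H = [[2, 2, 0], [2, -6, 0], [0, 0, -2]].
Leading principal minors: Δ₁ = 2, Δ₂ = -16, Δ₃ = 32.
The minors fit neither the all-positive nor the alternating-sign pattern, so H is indefinite: a saddle point.

saddle point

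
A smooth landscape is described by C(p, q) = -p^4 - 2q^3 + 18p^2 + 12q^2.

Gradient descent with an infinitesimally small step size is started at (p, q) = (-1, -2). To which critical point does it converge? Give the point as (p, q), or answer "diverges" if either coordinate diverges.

(0, 0)

C is separable, so gradient descent decouples: p follows -∂C/∂p, q follows -∂C/∂q.
∂C/∂p = -4p(p - 3)(p + 3); at p=-1 this is -32, so p increases.
∂C/∂q = -6q(q - 4); at q=-2 this is -72, so q increases.
p converges to its nearest critical value 0 (a local min of the p-part); q converges to 0. The iterate converges to (0, 0).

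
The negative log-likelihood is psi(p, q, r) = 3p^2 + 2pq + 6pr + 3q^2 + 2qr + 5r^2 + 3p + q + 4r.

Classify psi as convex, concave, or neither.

psi is quadratic, so its Hessian is the constant matrix H = [[6, 2, 6], [2, 6, 2], [6, 2, 10]].
Leading principal minors: 6, 32, 128.
All positive ⇒ H ≻ 0 ⇒ convex.

convex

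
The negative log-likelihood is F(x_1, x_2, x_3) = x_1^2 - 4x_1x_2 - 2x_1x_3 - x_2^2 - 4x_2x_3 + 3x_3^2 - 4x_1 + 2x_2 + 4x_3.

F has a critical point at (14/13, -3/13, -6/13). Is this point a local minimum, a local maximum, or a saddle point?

saddle point

The Hessian is constant: H = [[2, -4, -2], [-4, -2, -4], [-2, -4, 6]].
Leading principal minors: Δ₁ = 2, Δ₂ = -20, Δ₃ = -208.
The minors fit neither the all-positive nor the alternating-sign pattern, so H is indefinite: a saddle point.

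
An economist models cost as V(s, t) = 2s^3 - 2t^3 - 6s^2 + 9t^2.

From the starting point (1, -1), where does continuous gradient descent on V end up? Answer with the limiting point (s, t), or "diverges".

V is separable, so gradient descent decouples: s follows -∂V/∂s, t follows -∂V/∂t.
∂V/∂s = 6s(s - 2); at s=1 this is -6, so s increases.
∂V/∂t = -6t(t - 3); at t=-1 this is -24, so t increases.
s converges to its nearest critical value 2 (a local min of the s-part); t converges to 0. The iterate converges to (2, 0).

(2, 0)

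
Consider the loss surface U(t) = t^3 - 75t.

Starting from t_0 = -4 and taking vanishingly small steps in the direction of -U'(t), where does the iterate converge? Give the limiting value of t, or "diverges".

5

U'(t) = 3(t - 5)(t + 5), so U'(-4) = -27.
Gradient descent moves in the -U' direction, i.e. t is increasing.
The nearest critical point in that direction is t = 5, where U'' = 30 > 0 (a local minimum). The iterate converges there.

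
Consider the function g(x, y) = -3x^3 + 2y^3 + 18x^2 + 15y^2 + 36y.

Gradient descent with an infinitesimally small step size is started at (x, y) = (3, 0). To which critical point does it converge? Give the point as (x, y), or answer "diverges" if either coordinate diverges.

(0, -2)

g is separable, so gradient descent decouples: x follows -∂g/∂x, y follows -∂g/∂y.
∂g/∂x = -9x(x - 4); at x=3 this is 27, so x decreases.
∂g/∂y = 6(y + 2)(y + 3); at y=0 this is 36, so y decreases.
x converges to its nearest critical value 0 (a local min of the x-part); y converges to -2. The iterate converges to (0, -2).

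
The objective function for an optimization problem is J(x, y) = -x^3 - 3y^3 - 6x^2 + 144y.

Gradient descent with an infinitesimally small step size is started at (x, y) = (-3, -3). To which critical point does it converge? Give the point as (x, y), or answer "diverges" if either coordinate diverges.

(-4, -4)

J is separable, so gradient descent decouples: x follows -∂J/∂x, y follows -∂J/∂y.
∂J/∂x = -3x(x + 4); at x=-3 this is 9, so x decreases.
∂J/∂y = -9(y - 4)(y + 4); at y=-3 this is 63, so y decreases.
x converges to its nearest critical value -4 (a local min of the x-part); y converges to -4. The iterate converges to (-4, -4).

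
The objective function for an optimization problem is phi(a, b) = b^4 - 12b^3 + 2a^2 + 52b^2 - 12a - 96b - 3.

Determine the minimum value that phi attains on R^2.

-85

phi(a,b) separates as P(a) + Q(b) − 3, so its minimum is min P + min Q − 3.
P'(a) = 4a - 12 vanishes at a ∈ {3}; Q'(b) = 4(b - 4)(b - 3)(b - 2) vanishes at b ∈ {2, 3, 4}.
Local minima of P (where P''>0): P(3)=-18. Local minima of Q: Q(2)=-64, Q(4)=-64.
So the global minimum of phi is P(3) + Q(2) − 3 = -18 − 64 − 3 = -85, attained at (3, 2).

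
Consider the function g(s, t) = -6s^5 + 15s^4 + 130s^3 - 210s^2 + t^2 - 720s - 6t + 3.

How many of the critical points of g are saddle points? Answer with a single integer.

2

g separates as a function of s plus a function of t, so ∇g=0 decouples.
∂g/∂s = -30(s - 4)(s - 2)(s + 1)(s + 3) = 0 at s ∈ {-3, -1, 2, 4}; ∂g/∂t = 2(t - 3) = 0 at t ∈ {3}.
The Hessian is diagonal: diag(g_ss, g_tt). Second derivatives: g_ss(-3)=2100, g_ss(-1)=-900, g_ss(2)=900, g_ss(4)=-2100; g_tt(3)=2.
Saddle points occur where the two diagonal entries have opposite signs: (-1, 3), (4, 3). Count: 2.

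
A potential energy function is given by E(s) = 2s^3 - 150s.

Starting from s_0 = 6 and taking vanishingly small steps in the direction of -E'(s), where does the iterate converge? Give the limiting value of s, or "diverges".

E'(s) = 6(s - 5)(s + 5), so E'(6) = 66.
Gradient descent moves in the -E' direction, i.e. s is decreasing.
The nearest critical point in that direction is s = 5, where E'' = 60 > 0 (a local minimum). The iterate converges there.

5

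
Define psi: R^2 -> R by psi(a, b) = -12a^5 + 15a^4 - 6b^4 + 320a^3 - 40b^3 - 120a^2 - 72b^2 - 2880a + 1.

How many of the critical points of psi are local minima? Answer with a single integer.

2

psi separates as a function of a plus a function of b, so ∇psi=0 decouples.
∂psi/∂a = -60(a - 4)(a - 2)(a + 2)(a + 3) = 0 at a ∈ {-3, -2, 2, 4}; ∂psi/∂b = -24b(b + 2)(b + 3) = 0 at b ∈ {-3, -2, 0}.
The Hessian is diagonal: diag(psi_aa, psi_bb). Second derivatives: psi_aa(-3)=2100, psi_aa(-2)=-1440, psi_aa(2)=2400, psi_aa(4)=-5040; psi_bb(-3)=-72, psi_bb(-2)=48, psi_bb(0)=-144.
Local minima occur where both diagonal entries positive: (-3, -2), (2, -2). Count: 2.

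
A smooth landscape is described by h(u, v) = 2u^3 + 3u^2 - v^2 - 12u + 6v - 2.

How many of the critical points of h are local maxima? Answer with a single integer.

1

h separates as a function of u plus a function of v, so ∇h=0 decouples.
∂h/∂u = 6(u - 1)(u + 2) = 0 at u ∈ {-2, 1}; ∂h/∂v = -2(v - 3) = 0 at v ∈ {3}.
The Hessian is diagonal: diag(h_uu, h_vv). Second derivatives: h_uu(-2)=-18, h_uu(1)=18; h_vv(3)=-2.
Local maxima occur where both diagonal entries negative: (-2, 3). Count: 1.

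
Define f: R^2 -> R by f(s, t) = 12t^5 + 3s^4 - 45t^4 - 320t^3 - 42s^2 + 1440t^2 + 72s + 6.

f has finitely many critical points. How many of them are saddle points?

f separates as a function of s plus a function of t, so ∇f=0 decouples.
∂f/∂s = 12(s - 2)(s - 1)(s + 3) = 0 at s ∈ {-3, 1, 2}; ∂f/∂t = 60t(t - 4)(t - 3)(t + 4) = 0 at t ∈ {-4, 0, 3, 4}.
The Hessian is diagonal: diag(f_ss, f_tt). Second derivatives: f_ss(-3)=240, f_ss(1)=-48, f_ss(2)=60; f_tt(-4)=-13440, f_tt(0)=2880, f_tt(3)=-1260, f_tt(4)=1920.
Saddle points occur where the two diagonal entries have opposite signs: (-3, -4), (-3, 3), (1, 0), (1, 4), (2, -4), (2, 3). Count: 6.

6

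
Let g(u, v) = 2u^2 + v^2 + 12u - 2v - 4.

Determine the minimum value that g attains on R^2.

-23

g(u,v) separates as P(u) + Q(v) − 4, so its minimum is min P + min Q − 4.
P'(u) = 4u + 12 vanishes at u ∈ {-3}; Q'(v) = 2v - 2 vanishes at v ∈ {1}.
Local minima of P (where P''>0): P(-3)=-18. Local minima of Q: Q(1)=-1.
So the global minimum of g is P(-3) + Q(1) − 4 = -18 − 1 − 4 = -23, attained at (-3, 1).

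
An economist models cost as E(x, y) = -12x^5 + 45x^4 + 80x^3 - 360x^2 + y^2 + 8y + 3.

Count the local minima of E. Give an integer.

E separates as a function of x plus a function of y, so ∇E=0 decouples.
∂E/∂x = -60x(x - 3)(x - 2)(x + 2) = 0 at x ∈ {-2, 0, 2, 3}; ∂E/∂y = 2(y + 4) = 0 at y ∈ {-4}.
The Hessian is diagonal: diag(E_xx, E_yy). Second derivatives: E_xx(-2)=2400, E_xx(0)=-720, E_xx(2)=480, E_xx(3)=-900; E_yy(-4)=2.
Local minima occur where both diagonal entries positive: (-2, -4), (2, -4). Count: 2.

2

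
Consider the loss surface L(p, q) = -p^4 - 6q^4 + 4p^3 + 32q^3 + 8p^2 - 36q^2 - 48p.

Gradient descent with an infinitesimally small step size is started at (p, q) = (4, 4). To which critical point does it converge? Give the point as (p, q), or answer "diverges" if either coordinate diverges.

L is separable, so gradient descent decouples: p follows -∂L/∂p, q follows -∂L/∂q.
∂L/∂p = -4(p - 3)(p - 2)(p + 2); at p=4 this is -48, so p increases.
∂L/∂q = -24q(q - 3)(q - 1); at q=4 this is -288, so q increases.
The p-coordinate has no critical point in that direction and runs off to infinity.

diverges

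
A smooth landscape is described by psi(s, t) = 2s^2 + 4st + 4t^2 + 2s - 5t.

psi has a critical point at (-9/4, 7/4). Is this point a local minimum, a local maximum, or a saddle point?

The Hessian of psi is constant: H = [[4, 4], [4, 8]].
det(H) = 4·8 − 4² = 16.
det(H) > 0 and tr(H) = 12 > 0, so H is positive definite and the point is a local minimum.

local minimum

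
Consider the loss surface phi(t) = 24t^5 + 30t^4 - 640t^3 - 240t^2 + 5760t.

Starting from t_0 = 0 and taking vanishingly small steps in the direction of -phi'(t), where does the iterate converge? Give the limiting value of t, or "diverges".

phi'(t) = 120(t - 3)(t - 2)(t + 2)(t + 4), so phi'(0) = 5760.
Gradient descent moves in the -phi' direction, i.e. t is decreasing.
The nearest critical point in that direction is t = -2, where phi'' = 4800 > 0 (a local minimum). The iterate converges there.

-2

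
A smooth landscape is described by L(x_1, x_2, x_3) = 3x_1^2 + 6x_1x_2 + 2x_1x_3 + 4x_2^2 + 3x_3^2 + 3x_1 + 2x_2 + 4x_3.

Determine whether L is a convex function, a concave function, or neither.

convex

L is quadratic, so its Hessian is the constant matrix H = [[6, 6, 2], [6, 8, 0], [2, 0, 6]].
Leading principal minors: 6, 12, 40.
All positive ⇒ H ≻ 0 ⇒ convex.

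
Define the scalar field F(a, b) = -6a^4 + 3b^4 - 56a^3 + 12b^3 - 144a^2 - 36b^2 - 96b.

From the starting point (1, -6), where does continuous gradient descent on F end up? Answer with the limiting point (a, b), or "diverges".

F is separable, so gradient descent decouples: a follows -∂F/∂a, b follows -∂F/∂b.
∂F/∂a = -24a(a + 3)(a + 4); at a=1 this is -480, so a increases.
∂F/∂b = 12(b - 2)(b + 1)(b + 4); at b=-6 this is -960, so b increases.
The a-coordinate has no critical point in that direction and runs off to infinity.

diverges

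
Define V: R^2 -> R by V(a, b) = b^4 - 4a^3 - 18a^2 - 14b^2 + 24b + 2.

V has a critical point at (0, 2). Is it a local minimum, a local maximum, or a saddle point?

The mixed partial ∂²V/∂a∂b is 0, so the Hessian at any point is diag(V_aa, V_bb) = diag(-12(2a + 3), 4(3b^2 - 7)).
At (0, 2): H = diag(-36, 20).
The eigenvalues have opposite signs, so H is indefinite: a saddle point.

saddle point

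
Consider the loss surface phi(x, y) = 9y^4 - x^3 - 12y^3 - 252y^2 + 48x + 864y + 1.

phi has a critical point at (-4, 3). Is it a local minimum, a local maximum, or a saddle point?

local minimum

The mixed partial ∂²phi/∂x∂y is 0, so the Hessian at any point is diag(phi_xx, phi_yy) = diag(-6x, 36(3y^2 - 2y - 14)).
At (-4, 3): H = diag(24, 252).
Both eigenvalues are positive, so H is positive definite: a local minimum.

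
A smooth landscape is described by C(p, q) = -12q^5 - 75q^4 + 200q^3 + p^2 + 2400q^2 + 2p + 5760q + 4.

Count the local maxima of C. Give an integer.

C separates as a function of p plus a function of q, so ∇C=0 decouples.
∂C/∂p = 2(p + 1) = 0 at p ∈ {-1}; ∂C/∂q = -60(q - 4)(q + 2)(q + 3)(q + 4) = 0 at q ∈ {-4, -3, -2, 4}.
The Hessian is diagonal: diag(C_pp, C_qq). Second derivatives: C_pp(-1)=2; C_qq(-4)=960, C_qq(-3)=-420, C_qq(-2)=720, C_qq(4)=-20160.
Local maxima occur where both diagonal entries negative: none. Count: 0.

0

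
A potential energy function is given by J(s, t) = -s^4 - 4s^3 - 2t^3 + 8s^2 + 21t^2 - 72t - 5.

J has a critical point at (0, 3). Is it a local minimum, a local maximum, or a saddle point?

The mixed partial ∂²J/∂s∂t is 0, so the Hessian at any point is diag(J_ss, J_tt) = diag(4(-3s^2 - 6s + 4), 6(-2t + 7)).
At (0, 3): H = diag(16, 6).
Both eigenvalues are positive, so H is positive definite: a local minimum.

local minimum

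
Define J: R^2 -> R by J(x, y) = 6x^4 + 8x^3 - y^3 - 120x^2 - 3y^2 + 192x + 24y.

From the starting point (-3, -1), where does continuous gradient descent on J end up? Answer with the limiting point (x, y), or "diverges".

J is separable, so gradient descent decouples: x follows -∂J/∂x, y follows -∂J/∂y.
∂J/∂x = 24(x - 2)(x - 1)(x + 4); at x=-3 this is 480, so x decreases.
∂J/∂y = -3(y - 2)(y + 4); at y=-1 this is 27, so y decreases.
x converges to its nearest critical value -4 (a local min of the x-part); y converges to -4. The iterate converges to (-4, -4).

(-4, -4)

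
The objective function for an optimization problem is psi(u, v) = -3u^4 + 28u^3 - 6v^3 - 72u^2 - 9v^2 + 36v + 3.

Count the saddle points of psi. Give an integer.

3

psi separates as a function of u plus a function of v, so ∇psi=0 decouples.
∂psi/∂u = -12u(u - 4)(u - 3) = 0 at u ∈ {0, 3, 4}; ∂psi/∂v = -18(v - 1)(v + 2) = 0 at v ∈ {-2, 1}.
The Hessian is diagonal: diag(psi_uu, psi_vv). Second derivatives: psi_uu(0)=-144, psi_uu(3)=36, psi_uu(4)=-48; psi_vv(-2)=54, psi_vv(1)=-54.
Saddle points occur where the two diagonal entries have opposite signs: (0, -2), (3, 1), (4, -2). Count: 3.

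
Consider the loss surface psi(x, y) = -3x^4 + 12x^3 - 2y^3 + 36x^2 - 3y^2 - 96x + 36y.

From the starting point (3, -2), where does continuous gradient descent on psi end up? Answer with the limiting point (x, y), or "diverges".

psi is separable, so gradient descent decouples: x follows -∂psi/∂x, y follows -∂psi/∂y.
∂psi/∂x = -12(x - 4)(x - 1)(x + 2); at x=3 this is 120, so x decreases.
∂psi/∂y = -6(y - 2)(y + 3); at y=-2 this is 24, so y decreases.
x converges to its nearest critical value 1 (a local min of the x-part); y converges to -3. The iterate converges to (1, -3).

(1, -3)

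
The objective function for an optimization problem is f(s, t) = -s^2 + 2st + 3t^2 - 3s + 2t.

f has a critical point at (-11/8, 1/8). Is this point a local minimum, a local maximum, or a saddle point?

saddle point

The Hessian of f is constant: H = [[-2, 2], [2, 6]].
det(H) = (-2)·6 − 2² = -16.
Since det(H) < 0, H is indefinite and the critical point is a saddle point.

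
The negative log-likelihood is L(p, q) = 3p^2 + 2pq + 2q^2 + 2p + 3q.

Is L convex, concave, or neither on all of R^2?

convex

L is quadratic, so its Hessian is the constant matrix H = [[6, 2], [2, 4]].
det(H) = 20, tr(H) = 10.
det(H) > 0 and tr(H) > 0, so H is positive definite everywhere: convex.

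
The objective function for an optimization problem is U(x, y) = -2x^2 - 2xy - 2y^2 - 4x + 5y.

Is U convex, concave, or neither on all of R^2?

concave

U is quadratic, so its Hessian is the constant matrix H = [[-4, -2], [-2, -4]].
det(H) = 12, tr(H) = -8.
det(H) > 0 and tr(H) < 0, so H is negative definite everywhere: concave.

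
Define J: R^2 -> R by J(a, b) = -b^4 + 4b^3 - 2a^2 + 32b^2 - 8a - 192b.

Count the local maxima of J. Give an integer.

2

J separates as a function of a plus a function of b, so ∇J=0 decouples.
∂J/∂a = -4(a + 2) = 0 at a ∈ {-2}; ∂J/∂b = -4(b - 4)(b - 3)(b + 4) = 0 at b ∈ {-4, 3, 4}.
The Hessian is diagonal: diag(J_aa, J_bb). Second derivatives: J_aa(-2)=-4; J_bb(-4)=-224, J_bb(3)=28, J_bb(4)=-32.
Local maxima occur where both diagonal entries negative: (-2, -4), (-2, 4). Count: 2.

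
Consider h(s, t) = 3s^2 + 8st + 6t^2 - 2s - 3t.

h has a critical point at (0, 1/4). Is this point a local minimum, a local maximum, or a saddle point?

The Hessian of h is constant: H = [[6, 8], [8, 12]].
det(H) = 6·12 − 8² = 8.
det(H) > 0 and tr(H) = 18 > 0, so H is positive definite and the point is a local minimum.

local minimum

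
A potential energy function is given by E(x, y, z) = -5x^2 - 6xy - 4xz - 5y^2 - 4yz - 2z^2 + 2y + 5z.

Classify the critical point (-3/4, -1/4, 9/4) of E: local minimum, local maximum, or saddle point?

local maximum

The Hessian is constant: H = [[-10, -6, -4], [-6, -10, -4], [-4, -4, -4]].
Leading principal minors: Δ₁ = -10, Δ₂ = 64, Δ₃ = -128.
The minors alternate sign starting negative (−, +, −), so H is negative definite: a local maximum.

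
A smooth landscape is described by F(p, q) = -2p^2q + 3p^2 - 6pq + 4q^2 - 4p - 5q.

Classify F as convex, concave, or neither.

neither

The term -2p^2q is cubic, so the Hessian is not constant.
∂²F/∂p² = -4q + 6, which takes both signs as q varies (negative for sufficiently large q). A diagonal entry of the Hessian changing sign means the Hessian is neither positive- nor negative-semidefinite on all of R^2.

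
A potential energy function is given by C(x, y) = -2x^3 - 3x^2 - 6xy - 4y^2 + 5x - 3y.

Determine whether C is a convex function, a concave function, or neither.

The term -2x^3 is cubic, so the Hessian is not constant.
∂²C/∂x² = -12x - 6, which takes both signs as x varies (negative for sufficiently large x). A diagonal entry of the Hessian changing sign means the Hessian is neither positive- nor negative-semidefinite on all of R^2.

neither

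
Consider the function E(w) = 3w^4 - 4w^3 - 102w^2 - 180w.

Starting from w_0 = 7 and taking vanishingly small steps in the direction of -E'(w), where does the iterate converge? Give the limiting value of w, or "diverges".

E'(w) = 12(w - 5)(w + 1)(w + 3), so E'(7) = 1920.
Gradient descent moves in the -E' direction, i.e. w is decreasing.
The nearest critical point in that direction is w = 5, where E'' = 576 > 0 (a local minimum). The iterate converges there.

5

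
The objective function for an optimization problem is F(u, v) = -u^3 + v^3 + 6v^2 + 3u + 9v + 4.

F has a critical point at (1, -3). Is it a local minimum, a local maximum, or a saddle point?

The mixed partial ∂²F/∂u∂v is 0, so the Hessian at any point is diag(F_uu, F_vv) = diag(-6u, 6(v + 2)).
At (1, -3): H = diag(-6, -6).
Both eigenvalues are negative, so H is negative definite: a local maximum.

local maximum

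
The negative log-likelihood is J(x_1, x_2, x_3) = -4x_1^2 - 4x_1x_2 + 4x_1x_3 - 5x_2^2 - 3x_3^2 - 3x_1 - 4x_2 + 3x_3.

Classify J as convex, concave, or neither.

concave

J is quadratic, so its Hessian is the constant matrix H = [[-8, -4, 4], [-4, -10, 0], [4, 0, -6]].
Leading principal minors: -8, 64, -224.
Signs alternate −, +, − ⇒ H ≺ 0 ⇒ concave.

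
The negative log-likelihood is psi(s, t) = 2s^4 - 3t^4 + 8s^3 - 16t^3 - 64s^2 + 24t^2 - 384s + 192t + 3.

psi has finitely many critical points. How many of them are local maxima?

2

psi separates as a function of s plus a function of t, so ∇psi=0 decouples.
∂psi/∂s = 8(s - 4)(s + 3)(s + 4) = 0 at s ∈ {-4, -3, 4}; ∂psi/∂t = -12(t - 2)(t + 2)(t + 4) = 0 at t ∈ {-4, -2, 2}.
The Hessian is diagonal: diag(psi_ss, psi_tt). Second derivatives: psi_ss(-4)=64, psi_ss(-3)=-56, psi_ss(4)=448; psi_tt(-4)=-144, psi_tt(-2)=96, psi_tt(2)=-288.
Local maxima occur where both diagonal entries negative: (-3, -4), (-3, 2). Count: 2.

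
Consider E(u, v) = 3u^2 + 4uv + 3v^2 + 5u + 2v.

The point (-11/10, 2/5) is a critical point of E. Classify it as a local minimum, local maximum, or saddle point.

The Hessian of E is constant: H = [[6, 4], [4, 6]].
det(H) = 6·6 − 4² = 20.
det(H) > 0 and tr(H) = 12 > 0, so H is positive definite and the point is a local minimum.

local minimum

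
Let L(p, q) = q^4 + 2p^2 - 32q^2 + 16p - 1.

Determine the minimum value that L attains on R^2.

L(p,q) separates as A(p) + B(q) − 1, so its minimum is min A + min B − 1.
A'(p) = 4p + 16 vanishes at p ∈ {-4}; B'(q) = 4q(q - 4)(q + 4) vanishes at q ∈ {-4, 0, 4}.
Local minima of A (where A''>0): A(-4)=-32. Local minima of B: B(-4)=-256, B(4)=-256.
So the global minimum of L is A(-4) + B(-4) − 1 = -32 − 256 − 1 = -289, attained at (-4, -4).

-289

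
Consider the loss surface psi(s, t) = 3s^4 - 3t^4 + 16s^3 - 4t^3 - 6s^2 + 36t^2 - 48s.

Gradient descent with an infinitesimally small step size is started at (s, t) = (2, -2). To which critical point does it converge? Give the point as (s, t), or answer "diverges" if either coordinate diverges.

psi is separable, so gradient descent decouples: s follows -∂psi/∂s, t follows -∂psi/∂t.
∂psi/∂s = 12(s - 1)(s + 1)(s + 4); at s=2 this is 216, so s decreases.
∂psi/∂t = -12t(t - 2)(t + 3); at t=-2 this is -96, so t increases.
s converges to its nearest critical value 1 (a local min of the s-part); t converges to 0. The iterate converges to (1, 0).

(1, 0)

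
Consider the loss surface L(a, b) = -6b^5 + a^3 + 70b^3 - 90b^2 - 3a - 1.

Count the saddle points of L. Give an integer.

4

L separates as a function of a plus a function of b, so ∇L=0 decouples.
∂L/∂a = 3(a - 1)(a + 1) = 0 at a ∈ {-1, 1}; ∂L/∂b = -30b(b - 2)(b - 1)(b + 3) = 0 at b ∈ {-3, 0, 1, 2}.
The Hessian is diagonal: diag(L_aa, L_bb). Second derivatives: L_aa(-1)=-6, L_aa(1)=6; L_bb(-3)=1800, L_bb(0)=-180, L_bb(1)=120, L_bb(2)=-300.
Saddle points occur where the two diagonal entries have opposite signs: (-1, -3), (-1, 1), (1, 0), (1, 2). Count: 4.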